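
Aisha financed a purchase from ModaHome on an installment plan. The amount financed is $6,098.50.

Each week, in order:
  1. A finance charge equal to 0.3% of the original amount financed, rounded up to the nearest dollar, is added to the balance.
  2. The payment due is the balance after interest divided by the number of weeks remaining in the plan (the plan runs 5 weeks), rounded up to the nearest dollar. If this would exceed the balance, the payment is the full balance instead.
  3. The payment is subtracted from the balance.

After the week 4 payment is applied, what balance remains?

$1,242.50

Week 1: opening $6,098.50; interest $19.00 → $6,117.50; payment $1,224.00; balance $4,893.50
Week 2: opening $4,893.50; interest $19.00 → $4,912.50; payment $1,229.00; balance $3,683.50
Week 3: opening $3,683.50; interest $19.00 → $3,702.50; payment $1,235.00; balance $2,467.50
Week 4: opening $2,467.50; interest $19.00 → $2,486.50; payment $1,244.00; balance $1,242.50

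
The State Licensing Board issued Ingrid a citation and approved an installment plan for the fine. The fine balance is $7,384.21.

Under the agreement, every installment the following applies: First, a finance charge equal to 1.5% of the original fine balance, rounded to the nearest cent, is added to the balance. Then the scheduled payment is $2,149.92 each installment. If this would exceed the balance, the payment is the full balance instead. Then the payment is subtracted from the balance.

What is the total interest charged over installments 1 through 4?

$443.04

Installment 1: opening $7,384.21; interest $110.76 → $7,494.97; payment $2,149.92; balance $5,345.05
Installment 2: opening $5,345.05; interest $110.76 → $5,455.81; payment $2,149.92; balance $3,305.89
Installment 3: opening $3,305.89; interest $110.76 → $3,416.65; payment $2,149.92; balance $1,266.73
Installment 4: opening $1,266.73; interest $110.76 → $1,377.49; payment $1,377.49; balance $0.00
Total interest: $110.76 + $110.76 + $110.76 + $110.76 = $443.04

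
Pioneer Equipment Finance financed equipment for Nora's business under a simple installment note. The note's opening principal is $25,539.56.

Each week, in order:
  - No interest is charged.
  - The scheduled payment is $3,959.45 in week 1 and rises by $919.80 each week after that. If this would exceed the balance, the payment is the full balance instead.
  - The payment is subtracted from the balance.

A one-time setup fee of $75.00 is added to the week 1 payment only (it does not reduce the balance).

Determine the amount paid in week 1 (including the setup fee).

Week 1: opening $25,539.56; payment $3,959.45 (+ $75.00 fee); balance $21,580.11

$4,034.45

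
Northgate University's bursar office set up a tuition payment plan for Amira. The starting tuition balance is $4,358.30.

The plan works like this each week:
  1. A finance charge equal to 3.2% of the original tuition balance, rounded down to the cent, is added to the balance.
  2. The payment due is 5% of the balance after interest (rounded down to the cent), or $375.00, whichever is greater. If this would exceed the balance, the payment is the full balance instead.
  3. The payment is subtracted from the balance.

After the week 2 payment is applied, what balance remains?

$3,887.22

Week 1: $4,358.30 +$139.46 interest = $4,497.76; pay $375.00 → $4,122.76
Week 2: $4,122.76 +$139.46 interest = $4,262.22; pay $375.00 → $3,887.22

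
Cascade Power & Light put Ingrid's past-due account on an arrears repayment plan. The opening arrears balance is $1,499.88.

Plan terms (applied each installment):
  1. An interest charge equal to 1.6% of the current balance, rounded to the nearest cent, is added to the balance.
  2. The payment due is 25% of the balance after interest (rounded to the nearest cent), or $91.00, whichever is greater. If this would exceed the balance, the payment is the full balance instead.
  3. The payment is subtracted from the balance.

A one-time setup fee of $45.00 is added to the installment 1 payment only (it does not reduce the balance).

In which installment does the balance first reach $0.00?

10

Installment 1: opening $1,499.88; interest $24.00 → $1,523.88; payment $380.97 (+ $45.00 fee); balance $1,142.91
Installment 2: opening $1,142.91; interest $18.29 → $1,161.20; payment $290.30; balance $870.90
Installment 3: opening $870.90; interest $13.93 → $884.83; payment $221.21; balance $663.62
Installment 4: opening $663.62; interest $10.62 → $674.24; payment $168.56; balance $505.68
Installment 5: opening $505.68; interest $8.09 → $513.77; payment $128.44; balance $385.33
Installment 6: opening $385.33; interest $6.17 → $391.50; payment $97.88; balance $293.62
Installment 7: opening $293.62; interest $4.70 → $298.32; payment $91.00; balance $207.32
Installment 8: opening $207.32; interest $3.32 → $210.64; payment $91.00; balance $119.64
Installment 9: opening $119.64; interest $1.91 → $121.55; payment $91.00; balance $30.55
Installment 10: opening $30.55; interest $0.49 → $31.04; payment $31.04; balance $0.00
Balance reaches $0.00 in installment 10.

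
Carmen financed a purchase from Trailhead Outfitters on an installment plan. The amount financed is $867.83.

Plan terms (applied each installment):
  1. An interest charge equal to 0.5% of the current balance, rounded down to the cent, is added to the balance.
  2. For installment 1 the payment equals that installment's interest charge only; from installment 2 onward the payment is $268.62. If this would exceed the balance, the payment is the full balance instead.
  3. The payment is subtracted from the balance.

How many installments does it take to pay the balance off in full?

Installment 1: opening $867.83; interest $4.33 → $872.16; payment $4.33; balance $867.83
Installment 2: opening $867.83; interest $4.33 → $872.16; payment $268.62; balance $603.54
Installment 3: opening $603.54; interest $3.01 → $606.55; payment $268.62; balance $337.93
Installment 4: opening $337.93; interest $1.68 → $339.61; payment $268.62; balance $70.99
Installment 5: opening $70.99; interest $0.35 → $71.34; payment $71.34; balance $0.00
Balance reaches $0.00 in installment 5.

5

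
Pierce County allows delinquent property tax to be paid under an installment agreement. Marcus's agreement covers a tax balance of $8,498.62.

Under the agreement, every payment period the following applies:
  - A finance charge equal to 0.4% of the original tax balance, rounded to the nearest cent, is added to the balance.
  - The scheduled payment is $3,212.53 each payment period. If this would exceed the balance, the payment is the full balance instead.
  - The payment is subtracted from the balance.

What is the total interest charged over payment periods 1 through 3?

$101.97

Payment period 1: $8,498.62 +$33.99 interest = $8,532.61; pay $3,212.53 → $5,320.08
Payment period 2: $5,320.08 +$33.99 interest = $5,354.07; pay $3,212.53 → $2,141.54
Payment period 3: $2,141.54 +$33.99 interest = $2,175.53; pay $2,175.53 → $0.00
Total interest: $33.99 + $33.99 + $33.99 = $101.97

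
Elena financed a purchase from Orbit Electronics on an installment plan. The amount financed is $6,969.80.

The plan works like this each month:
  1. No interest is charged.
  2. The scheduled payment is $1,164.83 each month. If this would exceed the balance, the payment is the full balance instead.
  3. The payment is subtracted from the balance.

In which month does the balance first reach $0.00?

6

Month 1: $6,969.80 − $1,164.83 → $5,804.97
Month 2: $5,804.97 − $1,164.83 → $4,640.14
Month 3: $4,640.14 − $1,164.83 → $3,475.31
Month 4: $3,475.31 − $1,164.83 → $2,310.48
Month 5: $2,310.48 − $1,164.83 → $1,145.65
Month 6: $1,145.65 − $1,145.65 → $0.00
Balance reaches $0.00 in month 6.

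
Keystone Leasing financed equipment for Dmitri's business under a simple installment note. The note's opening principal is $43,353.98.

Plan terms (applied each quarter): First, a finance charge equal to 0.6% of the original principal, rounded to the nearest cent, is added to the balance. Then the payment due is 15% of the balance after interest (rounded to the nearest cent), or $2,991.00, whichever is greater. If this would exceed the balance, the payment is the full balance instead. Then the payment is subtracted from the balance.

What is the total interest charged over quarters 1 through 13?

$3,381.56

Quarter 1: opening $43,353.98; interest $260.12 → $43,614.10; payment $6,542.12; balance $37,071.98
Quarter 2: opening $37,071.98; interest $260.12 → $37,332.10; payment $5,599.82; balance $31,732.28
Quarter 3: opening $31,732.28; interest $260.12 → $31,992.40; payment $4,798.86; balance $27,193.54
Quarter 4: opening $27,193.54; interest $260.12 → $27,453.66; payment $4,118.05; balance $23,335.61
Quarter 5: opening $23,335.61; interest $260.12 → $23,595.73; payment $3,539.36; balance $20,056.37
Quarter 6: opening $20,056.37; interest $260.12 → $20,316.49; payment $3,047.47; balance $17,269.02
Quarter 7: opening $17,269.02; interest $260.12 → $17,529.14; payment $2,991.00; balance $14,538.14
Quarter 8: opening $14,538.14; interest $260.12 → $14,798.26; payment $2,991.00; balance $11,807.26
Quarter 9: opening $11,807.26; interest $260.12 → $12,067.38; payment $2,991.00; balance $9,076.38
Quarter 10: opening $9,076.38; interest $260.12 → $9,336.50; payment $2,991.00; balance $6,345.50
Quarter 11: opening $6,345.50; interest $260.12 → $6,605.62; payment $2,991.00; balance $3,614.62
Quarter 12: opening $3,614.62; interest $260.12 → $3,874.74; payment $2,991.00; balance $883.74
Quarter 13: opening $883.74; interest $260.12 → $1,143.86; payment $1,143.86; balance $0.00
Total interest: $260.12 + $260.12 + $260.12 + $260.12 + $260.12 + $260.12 + $260.12 + $260.12 + $260.12 + $260.12 + $260.12 + $260.12 + $260.12 = $3,381.56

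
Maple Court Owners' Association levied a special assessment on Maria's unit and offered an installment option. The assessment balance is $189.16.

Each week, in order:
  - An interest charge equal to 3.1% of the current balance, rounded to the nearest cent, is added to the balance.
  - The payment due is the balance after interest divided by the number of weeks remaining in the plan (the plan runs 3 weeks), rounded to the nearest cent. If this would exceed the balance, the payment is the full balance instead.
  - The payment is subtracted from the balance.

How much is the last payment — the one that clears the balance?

$69.10

Week 1: opening $189.16; interest $5.86 → $195.02; payment $65.01; balance $130.01
Week 2: opening $130.01; interest $4.03 → $134.04; payment $67.02; balance $67.02
Week 3: opening $67.02; interest $2.08 → $69.10; payment $69.10; balance $0.00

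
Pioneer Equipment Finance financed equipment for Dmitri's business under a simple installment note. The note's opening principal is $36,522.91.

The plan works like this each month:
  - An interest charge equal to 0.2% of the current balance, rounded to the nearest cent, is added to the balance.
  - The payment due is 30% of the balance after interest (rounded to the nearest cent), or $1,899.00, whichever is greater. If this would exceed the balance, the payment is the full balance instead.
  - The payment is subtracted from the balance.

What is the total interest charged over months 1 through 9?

$230.05

Month 1: opening $36,522.91; interest $73.05 → $36,595.96; payment $10,978.79; balance $25,617.17
Month 2: opening $25,617.17; interest $51.23 → $25,668.40; payment $7,700.52; balance $17,967.88
Month 3: opening $17,967.88; interest $35.94 → $18,003.82; payment $5,401.15; balance $12,602.67
Month 4: opening $12,602.67; interest $25.21 → $12,627.88; payment $3,788.36; balance $8,839.52
Month 5: opening $8,839.52; interest $17.68 → $8,857.20; payment $2,657.16; balance $6,200.04
Month 6: opening $6,200.04; interest $12.40 → $6,212.44; payment $1,899.00; balance $4,313.44
Month 7: opening $4,313.44; interest $8.63 → $4,322.07; payment $1,899.00; balance $2,423.07
Month 8: opening $2,423.07; interest $4.85 → $2,427.92; payment $1,899.00; balance $528.92
Month 9: opening $528.92; interest $1.06 → $529.98; payment $529.98; balance $0.00
Total interest: $73.05 + $51.23 + $35.94 + $25.21 + $17.68 + $12.40 + $8.63 + $4.85 + $1.06 = $230.05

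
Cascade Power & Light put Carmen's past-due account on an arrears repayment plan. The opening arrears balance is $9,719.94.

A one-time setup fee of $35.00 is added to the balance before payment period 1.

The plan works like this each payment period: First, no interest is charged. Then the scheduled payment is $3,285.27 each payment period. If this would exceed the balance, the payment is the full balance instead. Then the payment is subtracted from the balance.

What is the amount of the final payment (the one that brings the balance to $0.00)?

# | Opening | Payment | End bal
1 | $9,754.94 | $3,285.27 | $6,469.67
2 | $6,469.67 | $3,285.27 | $3,184.40
3 | $3,184.40 | $3,184.40 | $0.00

$3,184.40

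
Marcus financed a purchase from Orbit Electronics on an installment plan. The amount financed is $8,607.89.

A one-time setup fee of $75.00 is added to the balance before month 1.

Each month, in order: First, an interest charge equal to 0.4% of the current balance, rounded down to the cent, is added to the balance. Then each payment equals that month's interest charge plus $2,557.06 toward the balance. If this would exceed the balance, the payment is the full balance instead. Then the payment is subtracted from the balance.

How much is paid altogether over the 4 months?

# | Opening | Interest | Payment | End bal
1 | $8,682.89 | $34.73 | $2,591.79 | $6,125.83
2 | $6,125.83 | $24.50 | $2,581.56 | $3,568.77
3 | $3,568.77 | $14.27 | $2,571.33 | $1,011.71
4 | $1,011.71 | $4.04 | $1,015.75 | $0.00
Total paid: $8,760.43

$8,760.43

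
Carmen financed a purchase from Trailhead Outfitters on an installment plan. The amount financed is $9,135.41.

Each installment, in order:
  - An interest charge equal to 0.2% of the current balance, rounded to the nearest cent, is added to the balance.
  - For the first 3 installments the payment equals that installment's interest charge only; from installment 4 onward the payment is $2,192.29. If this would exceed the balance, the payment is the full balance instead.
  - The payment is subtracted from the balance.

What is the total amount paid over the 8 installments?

# | Opening | Interest | Payment | End bal
1 | $9,135.41 | $18.27 | $18.27 | $9,135.41
2 | $9,135.41 | $18.27 | $18.27 | $9,135.41
3 | $9,135.41 | $18.27 | $18.27 | $9,135.41
4 | $9,135.41 | $18.27 | $2,192.29 | $6,961.39
5 | $6,961.39 | $13.92 | $2,192.29 | $4,783.02
6 | $4,783.02 | $9.57 | $2,192.29 | $2,600.30
7 | $2,600.30 | $5.20 | $2,192.29 | $413.21
8 | $413.21 | $0.83 | $414.04 | $0.00
Total paid: $9,238.01

$9,238.01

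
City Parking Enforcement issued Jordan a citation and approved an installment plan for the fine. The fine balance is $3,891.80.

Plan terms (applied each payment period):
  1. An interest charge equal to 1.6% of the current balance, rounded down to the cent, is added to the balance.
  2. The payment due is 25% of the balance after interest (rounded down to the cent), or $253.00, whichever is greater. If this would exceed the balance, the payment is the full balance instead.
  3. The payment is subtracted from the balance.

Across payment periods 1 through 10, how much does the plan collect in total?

Payment period 1: opening $3,891.80; interest $62.26 → $3,954.06; payment $988.51; balance $2,965.55
Payment period 2: opening $2,965.55; interest $47.44 → $3,012.99; payment $753.24; balance $2,259.75
Payment period 3: opening $2,259.75; interest $36.15 → $2,295.90; payment $573.97; balance $1,721.93
Payment period 4: opening $1,721.93; interest $27.55 → $1,749.48; payment $437.37; balance $1,312.11
Payment period 5: opening $1,312.11; interest $20.99 → $1,333.10; payment $333.27; balance $999.83
Payment period 6: opening $999.83; interest $15.99 → $1,015.82; payment $253.95; balance $761.87
Payment period 7: opening $761.87; interest $12.18 → $774.05; payment $253.00; balance $521.05
Payment period 8: opening $521.05; interest $8.33 → $529.38; payment $253.00; balance $276.38
Payment period 9: opening $276.38; interest $4.42 → $280.80; payment $253.00; balance $27.80
Payment period 10: opening $27.80; interest $0.44 → $28.24; payment $28.24; balance $0.00
Total paid: $4,127.55

$4,127.55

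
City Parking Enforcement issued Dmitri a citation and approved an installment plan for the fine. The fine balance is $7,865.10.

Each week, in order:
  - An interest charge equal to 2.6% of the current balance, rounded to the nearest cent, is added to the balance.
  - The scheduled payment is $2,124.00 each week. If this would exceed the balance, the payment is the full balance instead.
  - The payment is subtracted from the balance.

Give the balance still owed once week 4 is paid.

# | Opening | Interest | Payment | End bal
1 | $7,865.10 | $204.49 | $2,124.00 | $5,945.59
2 | $5,945.59 | $154.59 | $2,124.00 | $3,976.18
3 | $3,976.18 | $103.38 | $2,124.00 | $1,955.56
4 | $1,955.56 | $50.84 | $2,006.40 | $0.00

$0.00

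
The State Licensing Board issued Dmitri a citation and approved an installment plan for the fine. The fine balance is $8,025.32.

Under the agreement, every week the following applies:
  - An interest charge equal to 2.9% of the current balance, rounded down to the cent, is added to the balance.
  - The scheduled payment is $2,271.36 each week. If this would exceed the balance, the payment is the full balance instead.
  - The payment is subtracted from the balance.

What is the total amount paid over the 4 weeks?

$8,594.61

Week 1: $8,025.32 +$232.73 interest = $8,258.05; pay $2,271.36 → $5,986.69
Week 2: $5,986.69 +$173.61 interest = $6,160.30; pay $2,271.36 → $3,888.94
Week 3: $3,888.94 +$112.77 interest = $4,001.71; pay $2,271.36 → $1,730.35
Week 4: $1,730.35 +$50.18 interest = $1,780.53; pay $1,780.53 → $0.00
Total paid: $8,594.61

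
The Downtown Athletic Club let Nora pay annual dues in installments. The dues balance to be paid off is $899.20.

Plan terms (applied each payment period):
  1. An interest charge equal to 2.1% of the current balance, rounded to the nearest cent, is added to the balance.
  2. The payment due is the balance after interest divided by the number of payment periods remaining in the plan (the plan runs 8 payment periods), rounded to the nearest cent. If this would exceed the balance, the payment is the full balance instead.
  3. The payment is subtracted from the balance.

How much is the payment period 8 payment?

$132.73

# | Opening | Interest | Payment | End bal
1 | $899.20 | $18.88 | $114.76 | $803.32
2 | $803.32 | $16.87 | $117.17 | $703.02
3 | $703.02 | $14.76 | $119.63 | $598.15
4 | $598.15 | $12.56 | $122.14 | $488.57
5 | $488.57 | $10.26 | $124.71 | $374.12
6 | $374.12 | $7.86 | $127.33 | $254.65
7 | $254.65 | $5.35 | $130.00 | $130.00
8 | $130.00 | $2.73 | $132.73 | $0.00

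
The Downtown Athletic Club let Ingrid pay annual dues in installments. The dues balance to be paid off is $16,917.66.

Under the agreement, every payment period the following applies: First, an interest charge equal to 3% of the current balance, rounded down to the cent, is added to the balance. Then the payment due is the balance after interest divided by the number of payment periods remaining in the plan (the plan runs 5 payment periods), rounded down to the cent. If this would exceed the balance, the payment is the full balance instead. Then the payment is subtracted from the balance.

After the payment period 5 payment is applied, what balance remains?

# | Opening | Interest | Payment | End bal
1 | $16,917.66 | $507.52 | $3,485.03 | $13,940.15
2 | $13,940.15 | $418.20 | $3,589.58 | $10,768.77
3 | $10,768.77 | $323.06 | $3,697.27 | $7,394.56
4 | $7,394.56 | $221.83 | $3,808.19 | $3,808.20
5 | $3,808.20 | $114.24 | $3,922.44 | $0.00

$0.00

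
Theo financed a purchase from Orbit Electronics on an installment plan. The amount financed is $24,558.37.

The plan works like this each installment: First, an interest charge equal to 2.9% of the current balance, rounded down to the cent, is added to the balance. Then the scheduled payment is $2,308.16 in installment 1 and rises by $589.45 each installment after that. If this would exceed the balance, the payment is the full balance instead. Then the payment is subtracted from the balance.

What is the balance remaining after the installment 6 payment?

$5,069.69

Installment 1: $24,558.37 +$712.19 interest = $25,270.56; pay $2,308.16 → $22,962.40
Installment 2: $22,962.40 +$665.90 interest = $23,628.30; pay $2,897.61 → $20,730.69
Installment 3: $20,730.69 +$601.19 interest = $21,331.88; pay $3,487.06 → $17,844.82
Installment 4: $17,844.82 +$517.49 interest = $18,362.31; pay $4,076.51 → $14,285.80
Installment 5: $14,285.80 +$414.28 interest = $14,700.08; pay $4,665.96 → $10,034.12
Installment 6: $10,034.12 +$290.98 interest = $10,325.10; pay $5,255.41 → $5,069.69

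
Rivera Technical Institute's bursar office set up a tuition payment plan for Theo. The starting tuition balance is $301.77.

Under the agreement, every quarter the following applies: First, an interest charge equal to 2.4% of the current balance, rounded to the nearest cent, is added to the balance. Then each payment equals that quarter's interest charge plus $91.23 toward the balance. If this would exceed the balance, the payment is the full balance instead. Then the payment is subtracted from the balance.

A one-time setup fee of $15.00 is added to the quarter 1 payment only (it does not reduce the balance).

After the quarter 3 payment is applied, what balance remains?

# | Opening | Interest | Payment | Fee | End bal
1 | $301.77 | $7.24 | $98.47 | $15.00 | $210.54
2 | $210.54 | $5.05 | $96.28 | — | $119.31
3 | $119.31 | $2.86 | $94.09 | — | $28.08

$28.08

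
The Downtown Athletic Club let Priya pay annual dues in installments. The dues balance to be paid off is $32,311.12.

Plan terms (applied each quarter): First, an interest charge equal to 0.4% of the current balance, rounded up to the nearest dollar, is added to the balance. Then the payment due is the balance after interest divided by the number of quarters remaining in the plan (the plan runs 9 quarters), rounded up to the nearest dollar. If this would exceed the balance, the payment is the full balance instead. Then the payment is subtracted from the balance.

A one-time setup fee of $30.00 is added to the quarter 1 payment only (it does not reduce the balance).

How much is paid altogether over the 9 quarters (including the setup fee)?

Quarter 1: $32,311.12 +$130.00 interest = $32,441.12; pay $3,605.00 (+ $30.00 fee) → $28,836.12
Quarter 2: $28,836.12 +$116.00 interest = $28,952.12; pay $3,620.00 → $25,332.12
Quarter 3: $25,332.12 +$102.00 interest = $25,434.12; pay $3,634.00 → $21,800.12
Quarter 4: $21,800.12 +$88.00 interest = $21,888.12; pay $3,649.00 → $18,239.12
Quarter 5: $18,239.12 +$73.00 interest = $18,312.12; pay $3,663.00 → $14,649.12
Quarter 6: $14,649.12 +$59.00 interest = $14,708.12; pay $3,678.00 → $11,030.12
Quarter 7: $11,030.12 +$45.00 interest = $11,075.12; pay $3,692.00 → $7,383.12
Quarter 8: $7,383.12 +$30.00 interest = $7,413.12; pay $3,707.00 → $3,706.12
Quarter 9: $3,706.12 +$15.00 interest = $3,721.12; pay $3,721.12 → $0.00
Total paid: $32,999.12

$32,999.12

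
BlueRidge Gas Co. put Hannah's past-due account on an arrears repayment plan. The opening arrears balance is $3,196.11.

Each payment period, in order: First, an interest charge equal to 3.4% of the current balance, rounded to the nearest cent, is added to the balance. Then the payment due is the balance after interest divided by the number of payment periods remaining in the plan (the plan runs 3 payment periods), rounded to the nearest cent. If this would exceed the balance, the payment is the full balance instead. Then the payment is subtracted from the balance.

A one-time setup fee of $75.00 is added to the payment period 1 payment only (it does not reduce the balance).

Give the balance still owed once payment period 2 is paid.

$1,139.05

Payment period 1: opening $3,196.11; interest $108.67 → $3,304.78; payment $1,101.59 (+ $75.00 fee); balance $2,203.19
Payment period 2: opening $2,203.19; interest $74.91 → $2,278.10; payment $1,139.05; balance $1,139.05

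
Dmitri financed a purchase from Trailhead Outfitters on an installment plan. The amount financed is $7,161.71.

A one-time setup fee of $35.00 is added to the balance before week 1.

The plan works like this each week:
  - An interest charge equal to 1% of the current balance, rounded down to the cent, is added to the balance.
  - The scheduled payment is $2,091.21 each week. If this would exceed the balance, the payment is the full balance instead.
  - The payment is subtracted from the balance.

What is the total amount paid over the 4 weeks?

$7,362.60

Week 1: opening $7,196.71; interest $71.96 → $7,268.67; payment $2,091.21; balance $5,177.46
Week 2: opening $5,177.46; interest $51.77 → $5,229.23; payment $2,091.21; balance $3,138.02
Week 3: opening $3,138.02; interest $31.38 → $3,169.40; payment $2,091.21; balance $1,078.19
Week 4: opening $1,078.19; interest $10.78 → $1,088.97; payment $1,088.97; balance $0.00
Total paid: $7,362.60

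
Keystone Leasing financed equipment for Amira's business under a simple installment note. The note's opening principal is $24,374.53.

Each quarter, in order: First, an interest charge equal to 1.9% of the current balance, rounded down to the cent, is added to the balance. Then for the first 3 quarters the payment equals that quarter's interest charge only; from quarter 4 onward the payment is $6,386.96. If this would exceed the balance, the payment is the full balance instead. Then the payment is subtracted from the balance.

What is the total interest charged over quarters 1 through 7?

Quarter 1: opening $24,374.53; interest $463.11 → $24,837.64; payment $463.11; balance $24,374.53
Quarter 2: opening $24,374.53; interest $463.11 → $24,837.64; payment $463.11; balance $24,374.53
Quarter 3: opening $24,374.53; interest $463.11 → $24,837.64; payment $463.11; balance $24,374.53
Quarter 4: opening $24,374.53; interest $463.11 → $24,837.64; payment $6,386.96; balance $18,450.68
Quarter 5: opening $18,450.68; interest $350.56 → $18,801.24; payment $6,386.96; balance $12,414.28
Quarter 6: opening $12,414.28; interest $235.87 → $12,650.15; payment $6,386.96; balance $6,263.19
Quarter 7: opening $6,263.19; interest $119.00 → $6,382.19; payment $6,382.19; balance $0.00
Total interest: $463.11 + $463.11 + $463.11 + $463.11 + $350.56 + $235.87 + $119.00 = $2,557.87

$2,557.87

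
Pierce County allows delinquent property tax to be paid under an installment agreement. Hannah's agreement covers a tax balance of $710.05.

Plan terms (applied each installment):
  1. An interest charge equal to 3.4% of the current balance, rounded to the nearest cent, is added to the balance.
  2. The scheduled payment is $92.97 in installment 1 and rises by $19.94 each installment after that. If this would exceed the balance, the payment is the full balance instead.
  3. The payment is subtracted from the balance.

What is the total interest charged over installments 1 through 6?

$94.19

# | Opening | Interest | Payment | End bal
1 | $710.05 | $24.14 | $92.97 | $641.22
2 | $641.22 | $21.80 | $112.91 | $550.11
3 | $550.11 | $18.70 | $132.85 | $435.96
4 | $435.96 | $14.82 | $152.79 | $297.99
5 | $297.99 | $10.13 | $172.73 | $135.39
6 | $135.39 | $4.60 | $139.99 | $0.00
Total interest: $24.14 + $21.80 + $18.70 + $14.82 + $10.13 + $4.60 = $94.19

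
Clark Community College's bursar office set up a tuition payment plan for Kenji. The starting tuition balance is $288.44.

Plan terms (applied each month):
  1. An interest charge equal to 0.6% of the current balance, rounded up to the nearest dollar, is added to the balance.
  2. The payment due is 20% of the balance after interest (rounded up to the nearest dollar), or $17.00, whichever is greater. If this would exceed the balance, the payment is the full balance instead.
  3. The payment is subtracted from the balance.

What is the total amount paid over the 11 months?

Month 1: $288.44 +$2.00 interest = $290.44; pay $59.00 → $231.44
Month 2: $231.44 +$2.00 interest = $233.44; pay $47.00 → $186.44
Month 3: $186.44 +$2.00 interest = $188.44; pay $38.00 → $150.44
Month 4: $150.44 +$1.00 interest = $151.44; pay $31.00 → $120.44
Month 5: $120.44 +$1.00 interest = $121.44; pay $25.00 → $96.44
Month 6: $96.44 +$1.00 interest = $97.44; pay $20.00 → $77.44
Month 7: $77.44 +$1.00 interest = $78.44; pay $17.00 → $61.44
Month 8: $61.44 +$1.00 interest = $62.44; pay $17.00 → $45.44
Month 9: $45.44 +$1.00 interest = $46.44; pay $17.00 → $29.44
Month 10: $29.44 +$1.00 interest = $30.44; pay $17.00 → $13.44
Month 11: $13.44 +$1.00 interest = $14.44; pay $14.44 → $0.00
Total paid: $302.44

$302.44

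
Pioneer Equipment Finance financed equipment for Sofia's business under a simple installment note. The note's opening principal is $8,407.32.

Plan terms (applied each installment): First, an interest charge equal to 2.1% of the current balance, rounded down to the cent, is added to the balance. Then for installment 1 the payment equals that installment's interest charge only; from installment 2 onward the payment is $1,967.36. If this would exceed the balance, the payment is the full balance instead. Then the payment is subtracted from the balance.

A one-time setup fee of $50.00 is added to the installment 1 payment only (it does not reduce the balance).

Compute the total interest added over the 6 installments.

Installment 1: opening $8,407.32; interest $176.55 → $8,583.87; payment $176.55 (+ $50.00 fee); balance $8,407.32
Installment 2: opening $8,407.32; interest $176.55 → $8,583.87; payment $1,967.36; balance $6,616.51
Installment 3: opening $6,616.51; interest $138.94 → $6,755.45; payment $1,967.36; balance $4,788.09
Installment 4: opening $4,788.09; interest $100.54 → $4,888.63; payment $1,967.36; balance $2,921.27
Installment 5: opening $2,921.27; interest $61.34 → $2,982.61; payment $1,967.36; balance $1,015.25
Installment 6: opening $1,015.25; interest $21.32 → $1,036.57; payment $1,036.57; balance $0.00
Total interest: $176.55 + $176.55 + $138.94 + $100.54 + $61.34 + $21.32 = $675.24

$675.24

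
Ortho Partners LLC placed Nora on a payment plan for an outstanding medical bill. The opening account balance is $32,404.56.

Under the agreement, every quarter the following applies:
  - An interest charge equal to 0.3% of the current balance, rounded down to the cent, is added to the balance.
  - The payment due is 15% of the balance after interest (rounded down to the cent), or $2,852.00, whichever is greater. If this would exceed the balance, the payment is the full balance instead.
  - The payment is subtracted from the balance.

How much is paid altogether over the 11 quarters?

$32,897.66

Quarter 1: opening $32,404.56; interest $97.21 → $32,501.77; payment $4,875.26; balance $27,626.51
Quarter 2: opening $27,626.51; interest $82.87 → $27,709.38; payment $4,156.40; balance $23,552.98
Quarter 3: opening $23,552.98; interest $70.65 → $23,623.63; payment $3,543.54; balance $20,080.09
Quarter 4: opening $20,080.09; interest $60.24 → $20,140.33; payment $3,021.04; balance $17,119.29
Quarter 5: opening $17,119.29; interest $51.35 → $17,170.64; payment $2,852.00; balance $14,318.64
Quarter 6: opening $14,318.64; interest $42.95 → $14,361.59; payment $2,852.00; balance $11,509.59
Quarter 7: opening $11,509.59; interest $34.52 → $11,544.11; payment $2,852.00; balance $8,692.11
Quarter 8: opening $8,692.11; interest $26.07 → $8,718.18; payment $2,852.00; balance $5,866.18
Quarter 9: opening $5,866.18; interest $17.59 → $5,883.77; payment $2,852.00; balance $3,031.77
Quarter 10: opening $3,031.77; interest $9.09 → $3,040.86; payment $2,852.00; balance $188.86
Quarter 11: opening $188.86; interest $0.56 → $189.42; payment $189.42; balance $0.00
Total paid: $32,897.66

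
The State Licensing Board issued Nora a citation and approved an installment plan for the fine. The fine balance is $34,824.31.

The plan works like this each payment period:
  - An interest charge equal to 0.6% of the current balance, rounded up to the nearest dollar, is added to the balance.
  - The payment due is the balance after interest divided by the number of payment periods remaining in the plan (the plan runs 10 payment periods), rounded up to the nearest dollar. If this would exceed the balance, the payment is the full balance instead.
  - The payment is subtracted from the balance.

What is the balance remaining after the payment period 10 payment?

# | Opening | Interest | Payment | End bal
1 | $34,824.31 | $209.00 | $3,504.00 | $31,529.31
2 | $31,529.31 | $190.00 | $3,525.00 | $28,194.31
3 | $28,194.31 | $170.00 | $3,546.00 | $24,818.31
4 | $24,818.31 | $149.00 | $3,567.00 | $21,400.31
5 | $21,400.31 | $129.00 | $3,589.00 | $17,940.31
6 | $17,940.31 | $108.00 | $3,610.00 | $14,438.31
7 | $14,438.31 | $87.00 | $3,632.00 | $10,893.31
8 | $10,893.31 | $66.00 | $3,654.00 | $7,305.31
9 | $7,305.31 | $44.00 | $3,675.00 | $3,674.31
10 | $3,674.31 | $23.00 | $3,697.31 | $0.00

$0.00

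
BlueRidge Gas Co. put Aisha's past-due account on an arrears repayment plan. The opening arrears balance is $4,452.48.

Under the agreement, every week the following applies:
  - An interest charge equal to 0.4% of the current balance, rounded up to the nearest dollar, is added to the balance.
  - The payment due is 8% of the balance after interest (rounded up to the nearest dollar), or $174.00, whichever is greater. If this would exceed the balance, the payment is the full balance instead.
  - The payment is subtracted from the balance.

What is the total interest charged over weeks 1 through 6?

$91.00

Week 1: $4,452.48 +$18.00 interest = $4,470.48; pay $358.00 → $4,112.48
Week 2: $4,112.48 +$17.00 interest = $4,129.48; pay $331.00 → $3,798.48
Week 3: $3,798.48 +$16.00 interest = $3,814.48; pay $306.00 → $3,508.48
Week 4: $3,508.48 +$15.00 interest = $3,523.48; pay $282.00 → $3,241.48
Week 5: $3,241.48 +$13.00 interest = $3,254.48; pay $261.00 → $2,993.48
Week 6: $2,993.48 +$12.00 interest = $3,005.48; pay $241.00 → $2,764.48
Total interest: $18.00 + $17.00 + $16.00 + $15.00 + $13.00 + $12.00 = $91.00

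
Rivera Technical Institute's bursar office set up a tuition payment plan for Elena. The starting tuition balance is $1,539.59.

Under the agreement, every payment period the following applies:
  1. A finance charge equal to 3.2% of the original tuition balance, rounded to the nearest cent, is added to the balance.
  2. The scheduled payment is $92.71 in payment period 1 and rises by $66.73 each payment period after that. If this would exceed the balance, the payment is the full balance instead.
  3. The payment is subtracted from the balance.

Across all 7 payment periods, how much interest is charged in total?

Payment period 1: $1,539.59 +$49.27 interest = $1,588.86; pay $92.71 → $1,496.15
Payment period 2: $1,496.15 +$49.27 interest = $1,545.42; pay $159.44 → $1,385.98
Payment period 3: $1,385.98 +$49.27 interest = $1,435.25; pay $226.17 → $1,209.08
Payment period 4: $1,209.08 +$49.27 interest = $1,258.35; pay $292.90 → $965.45
Payment period 5: $965.45 +$49.27 interest = $1,014.72; pay $359.63 → $655.09
Payment period 6: $655.09 +$49.27 interest = $704.36; pay $426.36 → $278.00
Payment period 7: $278.00 +$49.27 interest = $327.27; pay $327.27 → $0.00
Total interest: $49.27 + $49.27 + $49.27 + $49.27 + $49.27 + $49.27 + $49.27 = $344.89

$344.89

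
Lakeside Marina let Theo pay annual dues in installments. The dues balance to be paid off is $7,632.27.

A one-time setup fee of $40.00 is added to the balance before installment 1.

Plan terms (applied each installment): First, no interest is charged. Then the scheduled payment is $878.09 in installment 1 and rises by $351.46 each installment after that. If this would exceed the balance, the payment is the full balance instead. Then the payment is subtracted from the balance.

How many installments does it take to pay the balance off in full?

5

Installment 1: opening $7,672.27; payment $878.09; balance $6,794.18
Installment 2: opening $6,794.18; payment $1,229.55; balance $5,564.63
Installment 3: opening $5,564.63; payment $1,581.01; balance $3,983.62
Installment 4: opening $3,983.62; payment $1,932.47; balance $2,051.15
Installment 5: opening $2,051.15; payment $2,051.15; balance $0.00
Balance reaches $0.00 in installment 5.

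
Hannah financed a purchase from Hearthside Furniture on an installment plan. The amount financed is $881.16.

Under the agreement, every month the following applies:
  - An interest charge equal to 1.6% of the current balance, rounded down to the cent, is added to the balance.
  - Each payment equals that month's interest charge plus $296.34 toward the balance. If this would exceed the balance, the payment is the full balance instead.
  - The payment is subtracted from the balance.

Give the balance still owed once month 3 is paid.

Month 1: opening $881.16; interest $14.09 → $895.25; payment $310.43; balance $584.82
Month 2: opening $584.82; interest $9.35 → $594.17; payment $305.69; balance $288.48
Month 3: opening $288.48; interest $4.61 → $293.09; payment $293.09; balance $0.00

$0.00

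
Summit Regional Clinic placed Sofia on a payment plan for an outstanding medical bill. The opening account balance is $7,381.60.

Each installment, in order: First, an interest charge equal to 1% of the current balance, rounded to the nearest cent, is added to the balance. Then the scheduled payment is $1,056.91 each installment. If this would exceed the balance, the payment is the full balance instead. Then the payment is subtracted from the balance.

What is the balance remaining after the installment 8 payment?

Installment 1: opening $7,381.60; interest $73.82 → $7,455.42; payment $1,056.91; balance $6,398.51
Installment 2: opening $6,398.51; interest $63.99 → $6,462.50; payment $1,056.91; balance $5,405.59
Installment 3: opening $5,405.59; interest $54.06 → $5,459.65; payment $1,056.91; balance $4,402.74
Installment 4: opening $4,402.74; interest $44.03 → $4,446.77; payment $1,056.91; balance $3,389.86
Installment 5: opening $3,389.86; interest $33.90 → $3,423.76; payment $1,056.91; balance $2,366.85
Installment 6: opening $2,366.85; interest $23.67 → $2,390.52; payment $1,056.91; balance $1,333.61
Installment 7: opening $1,333.61; interest $13.34 → $1,346.95; payment $1,056.91; balance $290.04
Installment 8: opening $290.04; interest $2.90 → $292.94; payment $292.94; balance $0.00

$0.00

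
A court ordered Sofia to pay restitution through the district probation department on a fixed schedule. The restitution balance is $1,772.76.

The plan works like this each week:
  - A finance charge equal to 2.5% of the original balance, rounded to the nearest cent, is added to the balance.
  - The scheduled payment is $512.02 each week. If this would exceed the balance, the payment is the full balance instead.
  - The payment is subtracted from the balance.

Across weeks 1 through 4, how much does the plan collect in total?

Week 1: opening $1,772.76; interest $44.32 → $1,817.08; payment $512.02; balance $1,305.06
Week 2: opening $1,305.06; interest $44.32 → $1,349.38; payment $512.02; balance $837.36
Week 3: opening $837.36; interest $44.32 → $881.68; payment $512.02; balance $369.66
Week 4: opening $369.66; interest $44.32 → $413.98; payment $413.98; balance $0.00
Total paid: $1,950.04

$1,950.04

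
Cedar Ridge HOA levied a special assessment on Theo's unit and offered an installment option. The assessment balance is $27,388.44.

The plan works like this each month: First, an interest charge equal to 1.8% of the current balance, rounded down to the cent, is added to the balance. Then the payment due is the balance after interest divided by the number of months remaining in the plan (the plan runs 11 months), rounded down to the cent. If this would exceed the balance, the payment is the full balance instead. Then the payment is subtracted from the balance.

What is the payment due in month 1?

$2,534.67

Month 1: opening $27,388.44; interest $492.99 → $27,881.43; payment $2,534.67; balance $25,346.76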